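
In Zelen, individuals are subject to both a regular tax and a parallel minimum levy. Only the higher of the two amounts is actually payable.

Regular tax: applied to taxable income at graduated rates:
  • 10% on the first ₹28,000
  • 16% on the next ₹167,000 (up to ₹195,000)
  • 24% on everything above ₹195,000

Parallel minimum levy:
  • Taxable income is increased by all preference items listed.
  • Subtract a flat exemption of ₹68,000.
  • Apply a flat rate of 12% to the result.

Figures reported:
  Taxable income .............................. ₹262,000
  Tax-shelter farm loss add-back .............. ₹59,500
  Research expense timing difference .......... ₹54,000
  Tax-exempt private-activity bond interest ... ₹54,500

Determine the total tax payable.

₹45,600

Parallel minimum levy:
  Adjusted income: ₹262,000 + ₹59,500 + ₹54,000 + ₹54,500 = ₹430,000
  Less exemption ₹68,000 → base ₹362,000
  ₹362,000 × 12% = ₹43,440

Regular tax:
  ₹28,000 × 10% = ₹2,800
  ₹167,000 × 16% = ₹26,720
  ₹67,000 × 24% = ₹16,080
  → ₹45,600

₹45,600 > ₹43,440, so the regular tax governs.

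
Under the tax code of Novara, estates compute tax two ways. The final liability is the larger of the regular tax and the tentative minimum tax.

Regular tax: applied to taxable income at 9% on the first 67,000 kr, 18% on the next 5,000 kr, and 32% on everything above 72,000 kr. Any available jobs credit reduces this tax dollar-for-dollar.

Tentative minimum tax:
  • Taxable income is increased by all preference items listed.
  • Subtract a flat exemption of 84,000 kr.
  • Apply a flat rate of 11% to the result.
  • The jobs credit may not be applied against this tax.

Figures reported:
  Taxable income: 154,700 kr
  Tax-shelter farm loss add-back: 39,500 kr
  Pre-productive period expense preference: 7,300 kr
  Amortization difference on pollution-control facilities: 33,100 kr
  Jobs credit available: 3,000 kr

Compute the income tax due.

30,394 kr

Regular tax:
  67,000 kr × 9% = 6,030 kr
  5,000 kr × 18% = 900 kr
  82,700 kr × 32% = 26,464 kr
  → 33,394 kr
  Less jobs credit 3,000 kr → 30,394 kr

Tentative minimum tax:
  Adjusted income: 154,700 kr + 39,500 kr + 7,300 kr + 33,100 kr = 234,600 kr
  Less exemption 84,000 kr → base 150,600 kr
  150,600 kr × 11% = 16,566 kr

30,394 kr > 16,566 kr, so the regular tax governs.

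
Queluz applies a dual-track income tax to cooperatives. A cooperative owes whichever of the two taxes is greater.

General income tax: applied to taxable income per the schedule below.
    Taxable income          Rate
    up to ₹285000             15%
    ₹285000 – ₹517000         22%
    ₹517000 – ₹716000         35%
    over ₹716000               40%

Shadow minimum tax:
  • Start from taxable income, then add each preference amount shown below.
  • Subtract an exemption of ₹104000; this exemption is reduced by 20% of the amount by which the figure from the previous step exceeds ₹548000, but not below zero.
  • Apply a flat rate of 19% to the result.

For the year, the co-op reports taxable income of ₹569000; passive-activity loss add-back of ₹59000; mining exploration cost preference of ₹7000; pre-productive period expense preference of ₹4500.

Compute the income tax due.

Shadow minimum tax:
  Adjusted income: ₹569000 + ₹59000 + ₹7000 + ₹4500 = ₹639500
  Exemption: ₹104000 − 20% × (₹639500 − ₹548000) = ₹104000 − ₹18300 = ₹85700
  Base: ₹639500 − ₹85700 = ₹553800
  ₹553800 × 19% = ₹105222

General income tax:
  ₹285000 × 15% = ₹42750
  ₹232000 × 22% = ₹51040
  ₹52000 × 35% = ₹18200
  → ₹111990

₹111990 > ₹105222, so the general income tax governs.

₹111990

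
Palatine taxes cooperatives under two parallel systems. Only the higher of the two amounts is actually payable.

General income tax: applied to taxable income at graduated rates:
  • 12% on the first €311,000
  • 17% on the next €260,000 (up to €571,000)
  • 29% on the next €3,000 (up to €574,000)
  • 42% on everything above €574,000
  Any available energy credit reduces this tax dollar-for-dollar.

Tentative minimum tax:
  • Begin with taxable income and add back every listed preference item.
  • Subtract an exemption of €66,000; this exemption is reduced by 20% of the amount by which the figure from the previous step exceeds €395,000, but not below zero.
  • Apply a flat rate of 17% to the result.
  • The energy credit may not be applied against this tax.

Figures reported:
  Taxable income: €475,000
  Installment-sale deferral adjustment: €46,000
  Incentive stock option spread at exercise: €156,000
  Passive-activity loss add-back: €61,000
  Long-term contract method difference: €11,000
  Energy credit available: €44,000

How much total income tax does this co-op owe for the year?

€127,330

Tentative minimum tax:
  Adjusted income: €475,000 + €46,000 + €156,000 + €61,000 + €11,000 = €749,000
  Exemption: 20% × (€749,000 − €395,000) = €70,800 ≥ €66,000, so the exemption is fully phased out
  Base: €749,000 − €0 = €749,000
  €749,000 × 17% = €127,330

General income tax:
  €311,000 × 12% = €37,320
  €164,000 × 17% = €27,880
  → €65,200
  Less energy credit €44,000 → €21,200

€127,330 > €21,200, so the tentative minimum tax is the binding amount.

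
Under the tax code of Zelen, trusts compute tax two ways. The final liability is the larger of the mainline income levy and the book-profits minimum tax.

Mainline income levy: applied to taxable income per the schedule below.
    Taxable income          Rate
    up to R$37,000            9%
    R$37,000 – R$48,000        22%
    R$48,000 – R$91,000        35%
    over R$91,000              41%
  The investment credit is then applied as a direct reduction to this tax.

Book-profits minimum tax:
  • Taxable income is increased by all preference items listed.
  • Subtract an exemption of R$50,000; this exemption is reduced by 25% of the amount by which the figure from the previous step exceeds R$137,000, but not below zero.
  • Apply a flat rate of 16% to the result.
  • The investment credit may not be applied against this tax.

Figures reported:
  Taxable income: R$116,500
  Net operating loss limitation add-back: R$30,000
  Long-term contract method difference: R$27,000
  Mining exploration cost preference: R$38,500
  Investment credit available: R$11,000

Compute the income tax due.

R$28,920

Mainline income levy:
  R$37,000 × 9% = R$3,330
  R$11,000 × 22% = R$2,420
  R$43,000 × 35% = R$15,050
  R$25,500 × 41% = R$10,455
  → R$31,255
  Less investment credit R$11,000 → R$20,255

Book-profits minimum tax:
  Adjusted income: R$116,500 + R$30,000 + R$27,000 + R$38,500 = R$212,000
  Exemption: R$50,000 − 25% × (R$212,000 − R$137,000) = R$50,000 − R$18,750 = R$31,250
  Base: R$212,000 − R$31,250 = R$180,750
  R$180,750 × 16% = R$28,920

R$28,920 > R$20,255, so the book-profits minimum tax is the binding amount.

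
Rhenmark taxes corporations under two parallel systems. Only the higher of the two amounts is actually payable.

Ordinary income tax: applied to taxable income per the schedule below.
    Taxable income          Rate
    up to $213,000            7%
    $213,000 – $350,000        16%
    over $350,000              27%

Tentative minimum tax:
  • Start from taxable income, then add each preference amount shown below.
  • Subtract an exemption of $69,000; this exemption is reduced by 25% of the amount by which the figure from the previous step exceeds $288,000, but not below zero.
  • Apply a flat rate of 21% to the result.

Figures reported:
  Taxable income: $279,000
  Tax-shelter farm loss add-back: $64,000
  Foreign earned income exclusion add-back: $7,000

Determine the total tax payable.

Tentative minimum tax:
  Adjusted income: $279,000 + $64,000 + $7,000 = $350,000
  Exemption: $69,000 − 25% × ($350,000 − $288,000) = $69,000 − $15,500 = $53,500
  Base: $350,000 − $53,500 = $296,500
  $296,500 × 21% = $62,265

Ordinary income tax:
  $213,000 × 7% = $14,910
  $66,000 × 16% = $10,560
  → $25,470

$62,265 > $25,470, so the tentative minimum tax is the binding amount.

$62,265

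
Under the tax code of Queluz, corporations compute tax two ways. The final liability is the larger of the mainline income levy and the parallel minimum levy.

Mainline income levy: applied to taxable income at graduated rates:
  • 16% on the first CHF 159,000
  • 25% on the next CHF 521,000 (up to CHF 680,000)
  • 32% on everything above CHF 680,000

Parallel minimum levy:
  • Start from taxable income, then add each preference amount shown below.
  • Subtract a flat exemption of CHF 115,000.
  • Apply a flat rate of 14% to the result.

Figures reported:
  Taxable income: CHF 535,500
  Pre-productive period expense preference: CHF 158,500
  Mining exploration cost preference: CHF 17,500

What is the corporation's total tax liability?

Mainline income levy:
  CHF 159,000 × 16% = CHF 25,440
  CHF 376,500 × 25% = CHF 94,125
  → CHF 119,565

Parallel minimum levy:
  Adjusted income: CHF 535,500 + CHF 158,500 + CHF 17,500 = CHF 711,500
  Less exemption CHF 115,000 → base CHF 596,500
  CHF 596,500 × 14% = CHF 83,510

CHF 119,565 > CHF 83,510, so the mainline income levy governs.

CHF 119,565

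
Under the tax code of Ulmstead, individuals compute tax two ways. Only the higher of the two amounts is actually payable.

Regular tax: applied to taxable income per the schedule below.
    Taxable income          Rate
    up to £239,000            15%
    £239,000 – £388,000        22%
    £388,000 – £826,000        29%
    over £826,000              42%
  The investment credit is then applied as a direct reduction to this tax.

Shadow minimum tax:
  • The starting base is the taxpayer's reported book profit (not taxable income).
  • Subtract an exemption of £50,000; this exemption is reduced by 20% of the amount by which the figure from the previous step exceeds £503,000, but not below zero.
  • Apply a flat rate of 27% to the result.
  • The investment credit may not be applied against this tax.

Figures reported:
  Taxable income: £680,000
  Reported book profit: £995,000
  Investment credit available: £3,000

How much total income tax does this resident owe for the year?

£268,650

Shadow minimum tax:
  Base (reported book profit): £995,000
  Exemption: 20% × (£995,000 − £503,000) = £98,400 ≥ £50,000, so the exemption is fully phased out
  Base: £995,000 − £0 = £995,000
  £995,000 × 27% = £268,650

Regular tax:
  £239,000 × 15% = £35,850
  £149,000 × 22% = £32,780
  £292,000 × 29% = £84,680
  → £153,310
  Less investment credit £3,000 → £150,310

£268,650 > £150,310, so the shadow minimum tax is the binding amount.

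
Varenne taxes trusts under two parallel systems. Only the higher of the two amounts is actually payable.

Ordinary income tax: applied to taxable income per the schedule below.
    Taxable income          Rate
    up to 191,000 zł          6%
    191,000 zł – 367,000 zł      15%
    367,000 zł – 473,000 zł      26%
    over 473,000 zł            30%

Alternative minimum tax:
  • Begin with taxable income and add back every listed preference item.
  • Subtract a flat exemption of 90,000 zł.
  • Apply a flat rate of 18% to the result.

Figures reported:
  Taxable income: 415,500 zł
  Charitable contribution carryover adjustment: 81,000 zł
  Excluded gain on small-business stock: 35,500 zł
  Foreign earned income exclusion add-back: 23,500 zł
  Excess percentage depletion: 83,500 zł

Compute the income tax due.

98,820 zł

Alternative minimum tax:
  Adjusted income: 415,500 zł + 81,000 zł + 35,500 zł + 23,500 zł + 83,500 zł = 639,000 zł
  Less exemption 90,000 zł → base 549,000 zł
  549,000 zł × 18% = 98,820 zł

Ordinary income tax:
  191,000 zł × 6% = 11,460 zł
  176,000 zł × 15% = 26,400 zł
  48,500 zł × 26% = 12,610 zł
  → 50,470 zł

98,820 zł > 50,470 zł, so the alternative minimum tax is the binding amount.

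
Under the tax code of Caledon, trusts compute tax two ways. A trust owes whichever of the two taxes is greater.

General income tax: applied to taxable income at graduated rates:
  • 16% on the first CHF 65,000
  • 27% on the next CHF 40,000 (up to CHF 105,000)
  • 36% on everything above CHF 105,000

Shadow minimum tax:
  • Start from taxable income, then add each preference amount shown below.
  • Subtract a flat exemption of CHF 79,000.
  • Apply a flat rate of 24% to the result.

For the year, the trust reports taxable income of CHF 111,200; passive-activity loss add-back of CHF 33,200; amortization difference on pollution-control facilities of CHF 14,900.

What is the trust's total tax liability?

Shadow minimum tax:
  Adjusted income: CHF 111,200 + CHF 33,200 + CHF 14,900 = CHF 159,300
  Less exemption CHF 79,000 → base CHF 80,300
  CHF 80,300 × 24% = CHF 19,272

General income tax:
  CHF 65,000 × 16% = CHF 10,400
  CHF 40,000 × 27% = CHF 10,800
  CHF 6,200 × 36% = CHF 2,232
  → CHF 23,432

CHF 23,432 > CHF 19,272, so the general income tax governs.

CHF 23,432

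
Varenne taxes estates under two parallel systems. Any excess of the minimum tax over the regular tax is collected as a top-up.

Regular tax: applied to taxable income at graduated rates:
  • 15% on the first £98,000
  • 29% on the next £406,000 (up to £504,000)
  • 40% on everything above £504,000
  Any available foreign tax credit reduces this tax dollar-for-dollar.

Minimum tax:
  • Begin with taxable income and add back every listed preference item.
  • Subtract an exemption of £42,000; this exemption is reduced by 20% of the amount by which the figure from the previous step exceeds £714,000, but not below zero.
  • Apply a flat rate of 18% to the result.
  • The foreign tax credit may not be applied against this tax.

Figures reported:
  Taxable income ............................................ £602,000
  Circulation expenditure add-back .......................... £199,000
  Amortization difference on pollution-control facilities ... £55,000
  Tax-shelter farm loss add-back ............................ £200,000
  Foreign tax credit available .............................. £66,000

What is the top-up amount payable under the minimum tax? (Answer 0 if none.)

£84,440

Regular tax:
  £98,000 × 15% = £14,700
  £406,000 × 29% = £117,740
  £98,000 × 40% = £39,200
  → £171,640
  Less foreign tax credit £66,000 → £105,640

Minimum tax:
  Adjusted income: £602,000 + £199,000 + £55,000 + £200,000 = £1,056,000
  Exemption: 20% × (£1,056,000 − £714,000) = £68,400 ≥ £42,000, so the exemption is fully phased out
  Base: £1,056,000 − £0 = £1,056,000
  £1,056,000 × 18% = £190,080

Excess of minimum tax over regular tax: £190,080 − £105,640 = £84,440.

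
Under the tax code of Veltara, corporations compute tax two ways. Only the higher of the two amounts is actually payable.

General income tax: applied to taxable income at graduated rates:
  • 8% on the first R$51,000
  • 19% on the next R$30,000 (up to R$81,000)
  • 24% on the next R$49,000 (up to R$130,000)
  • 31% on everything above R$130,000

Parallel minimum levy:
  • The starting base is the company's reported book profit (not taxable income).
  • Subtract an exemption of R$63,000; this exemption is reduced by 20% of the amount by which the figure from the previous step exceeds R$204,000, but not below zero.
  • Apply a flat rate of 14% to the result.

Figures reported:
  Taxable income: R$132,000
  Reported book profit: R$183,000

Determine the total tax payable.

General income tax:
  R$51,000 × 8% = R$4,080
  R$30,000 × 19% = R$5,700
  R$49,000 × 24% = R$11,760
  R$2,000 × 31% = R$620
  → R$22,160

Parallel minimum levy:
  Base (reported book profit): R$183,000
  Exemption: R$183,000 ≤ R$204,000, so full R$63,000 applies
  Base: R$183,000 − R$63,000 = R$120,000
  R$120,000 × 14% = R$16,800

R$22,160 > R$16,800, so the general income tax governs.

R$22,160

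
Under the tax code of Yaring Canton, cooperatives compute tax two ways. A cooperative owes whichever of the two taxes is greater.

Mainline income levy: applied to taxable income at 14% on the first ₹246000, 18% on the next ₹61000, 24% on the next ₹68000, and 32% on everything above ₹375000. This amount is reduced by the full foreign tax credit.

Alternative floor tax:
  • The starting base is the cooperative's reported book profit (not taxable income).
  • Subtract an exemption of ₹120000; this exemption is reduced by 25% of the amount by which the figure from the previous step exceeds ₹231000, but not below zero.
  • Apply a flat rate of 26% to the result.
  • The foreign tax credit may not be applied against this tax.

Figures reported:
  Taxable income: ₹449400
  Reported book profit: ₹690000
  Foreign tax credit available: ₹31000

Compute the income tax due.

Mainline income levy:
  ₹246000 × 14% = ₹34440
  ₹61000 × 18% = ₹10980
  ₹68000 × 24% = ₹16320
  ₹74400 × 32% = ₹23808
  → ₹85548
  Less foreign tax credit ₹31000 → ₹54548

Alternative floor tax:
  Base (reported book profit): ₹690000
  Exemption: ₹120000 − 25% × (₹690000 − ₹231000) = ₹120000 − ₹114750 = ₹5250
  Base: ₹690000 − ₹5250 = ₹684750
  ₹684750 × 26% = ₹178035

₹178035 > ₹54548, so the alternative floor tax is the binding amount.

₹178035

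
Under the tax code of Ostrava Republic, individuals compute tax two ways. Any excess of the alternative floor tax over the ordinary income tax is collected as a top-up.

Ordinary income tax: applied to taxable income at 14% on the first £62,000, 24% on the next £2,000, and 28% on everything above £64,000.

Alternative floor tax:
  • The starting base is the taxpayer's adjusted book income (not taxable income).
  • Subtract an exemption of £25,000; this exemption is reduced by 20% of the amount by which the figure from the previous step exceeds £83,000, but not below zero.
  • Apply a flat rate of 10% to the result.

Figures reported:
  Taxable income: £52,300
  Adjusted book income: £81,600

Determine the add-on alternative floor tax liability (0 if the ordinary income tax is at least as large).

£0

Alternative floor tax:
  Base (adjusted book income): £81,600
  Exemption: £81,600 ≤ £83,000, so full £25,000 applies
  Base: £81,600 − £25,000 = £56,600
  £56,600 × 10% = £5,660

Ordinary income tax:
  £52,300 × 14% = £7,322

£5,660 ≤ £7,322, so no add-on is due.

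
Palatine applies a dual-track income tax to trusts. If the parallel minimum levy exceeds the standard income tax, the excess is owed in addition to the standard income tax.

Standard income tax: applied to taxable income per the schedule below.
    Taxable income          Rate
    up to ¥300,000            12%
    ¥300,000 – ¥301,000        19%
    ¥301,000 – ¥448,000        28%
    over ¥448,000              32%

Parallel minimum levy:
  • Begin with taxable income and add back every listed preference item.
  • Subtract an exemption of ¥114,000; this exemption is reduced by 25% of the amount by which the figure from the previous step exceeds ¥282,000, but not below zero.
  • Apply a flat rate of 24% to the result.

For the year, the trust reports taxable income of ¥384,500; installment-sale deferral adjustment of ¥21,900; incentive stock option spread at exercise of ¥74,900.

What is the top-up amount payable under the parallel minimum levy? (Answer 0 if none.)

¥40,540

Standard income tax:
  ¥300,000 × 12% = ¥36,000
  ¥1,000 × 19% = ¥190
  ¥83,500 × 28% = ¥23,380
  → ¥59,570

Parallel minimum levy:
  Adjusted income: ¥384,500 + ¥21,900 + ¥74,900 = ¥481,300
  Exemption: ¥114,000 − 25% × (¥481,300 − ¥282,000) = ¥114,000 − ¥49,825 = ¥64,175
  Base: ¥481,300 − ¥64,175 = ¥417,125
  ¥417,125 × 24% = ¥100,110

Excess of parallel minimum levy over standard income tax: ¥100,110 − ¥59,570 = ¥40,540.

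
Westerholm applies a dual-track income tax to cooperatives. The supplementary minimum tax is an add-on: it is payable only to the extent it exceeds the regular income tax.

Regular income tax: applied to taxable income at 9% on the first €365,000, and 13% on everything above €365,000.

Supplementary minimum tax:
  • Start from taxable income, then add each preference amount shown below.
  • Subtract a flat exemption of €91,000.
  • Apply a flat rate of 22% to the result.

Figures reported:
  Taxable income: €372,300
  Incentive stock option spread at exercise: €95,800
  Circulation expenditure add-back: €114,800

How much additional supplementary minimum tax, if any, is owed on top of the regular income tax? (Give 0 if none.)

Supplementary minimum tax:
  Adjusted income: €372,300 + €95,800 + €114,800 = €582,900
  Less exemption €91,000 → base €491,900
  €491,900 × 22% = €108,218

Regular income tax:
  €365,000 × 9% = €32,850
  €7,300 × 13% = €949
  → €33,799

Excess of supplementary minimum tax over regular income tax: €108,218 − €33,799 = €74,419.

€74,419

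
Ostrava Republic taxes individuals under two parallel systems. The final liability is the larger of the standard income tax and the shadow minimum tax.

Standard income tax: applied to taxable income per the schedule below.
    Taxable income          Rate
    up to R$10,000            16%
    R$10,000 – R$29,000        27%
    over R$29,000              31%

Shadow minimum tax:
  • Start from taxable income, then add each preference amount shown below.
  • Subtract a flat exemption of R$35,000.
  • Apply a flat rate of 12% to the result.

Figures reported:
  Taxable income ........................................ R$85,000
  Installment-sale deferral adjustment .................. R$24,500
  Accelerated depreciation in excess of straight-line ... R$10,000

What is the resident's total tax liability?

R$24,090

Shadow minimum tax:
  Adjusted income: R$85,000 + R$24,500 + R$10,000 = R$119,500
  Less exemption R$35,000 → base R$84,500
  R$84,500 × 12% = R$10,140

Standard income tax:
  R$10,000 × 16% = R$1,600
  R$19,000 × 27% = R$5,130
  R$56,000 × 31% = R$17,360
  → R$24,090

R$24,090 > R$10,140, so the standard income tax governs.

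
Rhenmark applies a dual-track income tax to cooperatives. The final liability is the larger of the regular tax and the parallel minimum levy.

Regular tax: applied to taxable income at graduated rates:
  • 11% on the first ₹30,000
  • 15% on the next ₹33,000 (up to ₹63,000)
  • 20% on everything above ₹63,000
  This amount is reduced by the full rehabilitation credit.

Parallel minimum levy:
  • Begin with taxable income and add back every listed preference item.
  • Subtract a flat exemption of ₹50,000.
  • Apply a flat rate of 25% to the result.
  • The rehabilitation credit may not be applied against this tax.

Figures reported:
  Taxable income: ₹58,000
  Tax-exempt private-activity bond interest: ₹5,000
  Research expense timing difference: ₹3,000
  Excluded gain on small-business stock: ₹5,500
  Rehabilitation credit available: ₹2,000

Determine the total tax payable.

₹5,500

Parallel minimum levy:
  Adjusted income: ₹58,000 + ₹5,000 + ₹3,000 + ₹5,500 = ₹71,500
  Less exemption ₹50,000 → base ₹21,500
  ₹21,500 × 25% = ₹5,375

Regular tax:
  ₹30,000 × 11% = ₹3,300
  ₹28,000 × 15% = ₹4,200
  → ₹7,500
  Less rehabilitation credit ₹2,000 → ₹5,500

₹5,500 > ₹5,375, so the regular tax governs.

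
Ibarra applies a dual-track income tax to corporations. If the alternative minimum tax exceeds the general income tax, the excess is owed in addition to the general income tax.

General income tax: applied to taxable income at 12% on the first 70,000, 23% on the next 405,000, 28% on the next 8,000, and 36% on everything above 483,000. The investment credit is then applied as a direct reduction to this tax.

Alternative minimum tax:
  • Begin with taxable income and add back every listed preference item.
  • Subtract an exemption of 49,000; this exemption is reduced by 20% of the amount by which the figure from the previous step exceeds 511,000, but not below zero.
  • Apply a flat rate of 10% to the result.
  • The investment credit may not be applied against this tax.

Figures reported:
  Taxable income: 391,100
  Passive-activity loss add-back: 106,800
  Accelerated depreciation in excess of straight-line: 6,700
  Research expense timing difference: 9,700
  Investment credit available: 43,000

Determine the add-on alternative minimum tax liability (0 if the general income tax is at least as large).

Alternative minimum tax:
  Adjusted income: 391,100 + 106,800 + 6,700 + 9,700 = 514,300
  Exemption: 49,000 − 20% × (514,300 − 511,000) = 49,000 − 660 = 48,340
  Base: 514,300 − 48,340 = 465,960
  465,960 × 10% = 46,596

General income tax:
  70,000 × 12% = 8,400
  321,100 × 23% = 73,853
  → 82,253
  Less investment credit 43,000 → 39,253

Excess of alternative minimum tax over general income tax: 46,596 − 39,253 = 7,343.

7,343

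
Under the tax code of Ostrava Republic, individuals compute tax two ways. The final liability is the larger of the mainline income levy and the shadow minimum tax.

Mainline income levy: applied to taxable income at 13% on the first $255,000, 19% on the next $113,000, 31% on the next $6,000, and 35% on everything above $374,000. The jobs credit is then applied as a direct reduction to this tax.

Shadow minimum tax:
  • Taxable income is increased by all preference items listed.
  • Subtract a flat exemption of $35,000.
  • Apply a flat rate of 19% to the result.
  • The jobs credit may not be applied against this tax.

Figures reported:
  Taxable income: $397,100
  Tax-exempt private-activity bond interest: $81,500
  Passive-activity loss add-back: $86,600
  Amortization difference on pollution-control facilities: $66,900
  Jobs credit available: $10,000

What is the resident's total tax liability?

$113,449

Mainline income levy:
  $255,000 × 13% = $33,150
  $113,000 × 19% = $21,470
  $6,000 × 31% = $1,860
  $23,100 × 35% = $8,085
  → $64,565
  Less jobs credit $10,000 → $54,565

Shadow minimum tax:
  Adjusted income: $397,100 + $81,500 + $86,600 + $66,900 = $632,100
  Less exemption $35,000 → base $597,100
  $597,100 × 19% = $113,449

$113,449 > $54,565, so the shadow minimum tax is the binding amount.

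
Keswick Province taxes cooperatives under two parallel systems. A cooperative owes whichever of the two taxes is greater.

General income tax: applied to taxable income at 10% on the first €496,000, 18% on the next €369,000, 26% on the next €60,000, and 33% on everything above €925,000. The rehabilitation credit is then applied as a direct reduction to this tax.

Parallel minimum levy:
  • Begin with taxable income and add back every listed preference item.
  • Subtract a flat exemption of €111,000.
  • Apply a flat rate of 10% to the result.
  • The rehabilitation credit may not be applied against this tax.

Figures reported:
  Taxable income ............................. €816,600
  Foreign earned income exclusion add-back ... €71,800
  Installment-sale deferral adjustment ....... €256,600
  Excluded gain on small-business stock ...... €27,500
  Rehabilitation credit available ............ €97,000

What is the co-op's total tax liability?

€106,150

Parallel minimum levy:
  Adjusted income: €816,600 + €71,800 + €256,600 + €27,500 = €1,172,500
  Less exemption €111,000 → base €1,061,500
  €1,061,500 × 10% = €106,150

General income tax:
  €496,000 × 10% = €49,600
  €320,600 × 18% = €57,708
  → €107,308
  Less rehabilitation credit €97,000 → €10,308

€106,150 > €10,308, so the parallel minimum levy is the binding amount.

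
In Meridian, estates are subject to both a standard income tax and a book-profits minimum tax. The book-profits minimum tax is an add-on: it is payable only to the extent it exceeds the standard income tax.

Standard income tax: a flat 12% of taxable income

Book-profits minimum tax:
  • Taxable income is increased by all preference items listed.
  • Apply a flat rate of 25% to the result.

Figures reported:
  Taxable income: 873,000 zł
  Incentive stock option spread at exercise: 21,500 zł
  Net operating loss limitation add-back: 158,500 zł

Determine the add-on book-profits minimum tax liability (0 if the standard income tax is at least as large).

Book-profits minimum tax:
  Adjusted income: 873,000 zł + 21,500 zł + 158,500 zł = 1,053,000 zł
  1,053,000 zł × 25% = 263,250 zł

Standard income tax:
  873,000 zł × 12% = 104,760 zł

Excess of book-profits minimum tax over standard income tax: 263,250 zł − 104,760 zł = 158,490 zł.

158,490 zł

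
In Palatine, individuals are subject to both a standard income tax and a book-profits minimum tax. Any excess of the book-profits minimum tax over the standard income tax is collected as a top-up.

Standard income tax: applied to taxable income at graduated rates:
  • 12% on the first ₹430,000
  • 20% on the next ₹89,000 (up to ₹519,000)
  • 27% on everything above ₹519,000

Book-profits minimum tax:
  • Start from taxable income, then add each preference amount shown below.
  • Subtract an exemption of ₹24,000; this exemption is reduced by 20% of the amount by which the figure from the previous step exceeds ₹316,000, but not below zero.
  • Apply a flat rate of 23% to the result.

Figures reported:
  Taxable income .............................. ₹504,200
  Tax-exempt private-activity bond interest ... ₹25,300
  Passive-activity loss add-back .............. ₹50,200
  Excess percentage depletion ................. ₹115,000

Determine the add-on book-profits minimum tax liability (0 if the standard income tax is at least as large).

Book-profits minimum tax:
  Adjusted income: ₹504,200 + ₹25,300 + ₹50,200 + ₹115,000 = ₹694,700
  Exemption: 20% × (₹694,700 − ₹316,000) = ₹75,740 ≥ ₹24,000, so the exemption is fully phased out
  Base: ₹694,700 − ₹0 = ₹694,700
  ₹694,700 × 23% = ₹159,781

Standard income tax:
  ₹430,000 × 12% = ₹51,600
  ₹74,200 × 20% = ₹14,840
  → ₹66,440

Excess of book-profits minimum tax over standard income tax: ₹159,781 − ₹66,440 = ₹93,341.

₹93,341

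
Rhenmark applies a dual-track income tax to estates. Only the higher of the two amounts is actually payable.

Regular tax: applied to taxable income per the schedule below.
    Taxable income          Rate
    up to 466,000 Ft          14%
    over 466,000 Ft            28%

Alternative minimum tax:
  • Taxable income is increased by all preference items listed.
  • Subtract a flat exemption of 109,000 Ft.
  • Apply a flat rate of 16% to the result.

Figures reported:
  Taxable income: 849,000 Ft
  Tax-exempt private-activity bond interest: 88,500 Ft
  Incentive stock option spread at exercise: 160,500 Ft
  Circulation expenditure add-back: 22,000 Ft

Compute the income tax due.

Alternative minimum tax:
  Adjusted income: 849,000 Ft + 88,500 Ft + 160,500 Ft + 22,000 Ft = 1,120,000 Ft
  Less exemption 109,000 Ft → base 1,011,000 Ft
  1,011,000 Ft × 16% = 161,760 Ft

Regular tax:
  466,000 Ft × 14% = 65,240 Ft
  383,000 Ft × 28% = 107,240 Ft
  → 172,480 Ft

172,480 Ft > 161,760 Ft, so the regular tax governs.

172,480 Ft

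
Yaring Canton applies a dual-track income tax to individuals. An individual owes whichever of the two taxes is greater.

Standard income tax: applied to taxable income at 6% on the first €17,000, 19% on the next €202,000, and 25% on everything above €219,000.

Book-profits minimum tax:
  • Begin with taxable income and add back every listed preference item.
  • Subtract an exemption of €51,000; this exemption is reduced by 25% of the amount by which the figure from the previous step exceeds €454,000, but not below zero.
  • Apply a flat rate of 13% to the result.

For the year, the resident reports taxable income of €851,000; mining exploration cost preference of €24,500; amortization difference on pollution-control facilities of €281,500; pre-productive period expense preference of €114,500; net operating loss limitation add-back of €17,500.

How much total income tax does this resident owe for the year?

€197,400

Book-profits minimum tax:
  Adjusted income: €851,000 + €24,500 + €281,500 + €114,500 + €17,500 = €1,289,000
  Exemption: 25% × (€1,289,000 − €454,000) = €208,750 ≥ €51,000, so the exemption is fully phased out
  Base: €1,289,000 − €0 = €1,289,000
  €1,289,000 × 13% = €167,570

Standard income tax:
  €17,000 × 6% = €1,020
  €202,000 × 19% = €38,380
  €632,000 × 25% = €158,000
  → €197,400

€197,400 > €167,570, so the standard income tax governs.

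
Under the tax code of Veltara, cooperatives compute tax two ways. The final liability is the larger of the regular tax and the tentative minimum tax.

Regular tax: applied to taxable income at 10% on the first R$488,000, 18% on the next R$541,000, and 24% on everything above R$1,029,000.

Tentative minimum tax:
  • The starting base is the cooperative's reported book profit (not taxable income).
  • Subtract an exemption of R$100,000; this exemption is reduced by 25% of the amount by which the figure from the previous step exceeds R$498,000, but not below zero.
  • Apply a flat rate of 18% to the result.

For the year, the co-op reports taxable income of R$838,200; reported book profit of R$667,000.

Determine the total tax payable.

R$111,836

Tentative minimum tax:
  Base (reported book profit): R$667,000
  Exemption: R$100,000 − 25% × (R$667,000 − R$498,000) = R$100,000 − R$42,250 = R$57,750
  Base: R$667,000 − R$57,750 = R$609,250
  R$609,250 × 18% = R$109,665

Regular tax:
  R$488,000 × 10% = R$48,800
  R$350,200 × 18% = R$63,036
  → R$111,836

R$111,836 > R$109,665, so the regular tax governs.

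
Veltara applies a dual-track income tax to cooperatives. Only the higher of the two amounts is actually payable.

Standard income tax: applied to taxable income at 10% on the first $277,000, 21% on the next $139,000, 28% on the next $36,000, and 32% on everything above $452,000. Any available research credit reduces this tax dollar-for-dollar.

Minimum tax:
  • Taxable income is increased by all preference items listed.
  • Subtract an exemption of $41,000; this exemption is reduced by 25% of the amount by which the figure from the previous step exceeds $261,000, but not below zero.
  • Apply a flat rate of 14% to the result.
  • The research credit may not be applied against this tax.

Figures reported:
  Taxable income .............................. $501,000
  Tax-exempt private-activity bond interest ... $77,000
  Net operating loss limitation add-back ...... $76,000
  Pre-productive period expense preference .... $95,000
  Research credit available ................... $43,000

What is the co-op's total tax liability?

$104,860

Standard income tax:
  $277,000 × 10% = $27,700
  $139,000 × 21% = $29,190
  $36,000 × 28% = $10,080
  $49,000 × 32% = $15,680
  → $82,650
  Less research credit $43,000 → $39,650

Minimum tax:
  Adjusted income: $501,000 + $77,000 + $76,000 + $95,000 = $749,000
  Exemption: 25% × ($749,000 − $261,000) = $122,000 ≥ $41,000, so the exemption is fully phased out
  Base: $749,000 − $0 = $749,000
  $749,000 × 14% = $104,860

$104,860 > $39,650, so the minimum tax is the binding amount.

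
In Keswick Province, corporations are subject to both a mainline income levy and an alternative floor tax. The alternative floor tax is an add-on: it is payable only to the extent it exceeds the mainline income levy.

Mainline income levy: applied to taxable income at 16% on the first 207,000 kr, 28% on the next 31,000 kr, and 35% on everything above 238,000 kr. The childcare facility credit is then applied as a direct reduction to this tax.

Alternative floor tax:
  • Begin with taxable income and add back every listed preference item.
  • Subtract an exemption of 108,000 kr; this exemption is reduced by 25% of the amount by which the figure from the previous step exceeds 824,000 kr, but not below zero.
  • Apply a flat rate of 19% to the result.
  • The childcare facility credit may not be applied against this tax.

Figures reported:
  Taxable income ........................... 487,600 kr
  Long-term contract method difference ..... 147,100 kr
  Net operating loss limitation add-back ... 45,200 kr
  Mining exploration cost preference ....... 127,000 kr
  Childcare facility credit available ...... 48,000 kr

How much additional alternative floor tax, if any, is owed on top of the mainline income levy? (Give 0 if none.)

Alternative floor tax:
  Adjusted income: 487,600 kr + 147,100 kr + 45,200 kr + 127,000 kr = 806,900 kr
  Exemption: 806,900 kr ≤ 824,000 kr, so full 108,000 kr applies
  Base: 806,900 kr − 108,000 kr = 698,900 kr
  698,900 kr × 19% = 132,791 kr

Mainline income levy:
  207,000 kr × 16% = 33,120 kr
  31,000 kr × 28% = 8,680 kr
  249,600 kr × 35% = 87,360 kr
  → 129,160 kr
  Less childcare facility credit 48,000 kr → 81,160 kr

Excess of alternative floor tax over mainline income levy: 132,791 kr − 81,160 kr = 51,631 kr.

51,631 kr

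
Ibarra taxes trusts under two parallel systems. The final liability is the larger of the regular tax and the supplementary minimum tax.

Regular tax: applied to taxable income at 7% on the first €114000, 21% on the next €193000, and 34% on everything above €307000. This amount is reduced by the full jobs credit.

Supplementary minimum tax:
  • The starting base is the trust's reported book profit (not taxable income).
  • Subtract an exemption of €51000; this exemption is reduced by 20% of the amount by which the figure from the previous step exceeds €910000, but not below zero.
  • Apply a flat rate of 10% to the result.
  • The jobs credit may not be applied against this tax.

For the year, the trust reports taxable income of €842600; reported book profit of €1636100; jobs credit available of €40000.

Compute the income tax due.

Regular tax:
  €114000 × 7% = €7980
  €193000 × 21% = €40530
  €535600 × 34% = €182104
  → €230614
  Less jobs credit €40000 → €190614

Supplementary minimum tax:
  Base (reported book profit): €1636100
  Exemption: 20% × (€1636100 − €910000) = €145220 ≥ €51000, so the exemption is fully phased out
  Base: €1636100 − €0 = €1636100
  €1636100 × 10% = €163610

€190614 > €163610, so the regular tax governs.

€190614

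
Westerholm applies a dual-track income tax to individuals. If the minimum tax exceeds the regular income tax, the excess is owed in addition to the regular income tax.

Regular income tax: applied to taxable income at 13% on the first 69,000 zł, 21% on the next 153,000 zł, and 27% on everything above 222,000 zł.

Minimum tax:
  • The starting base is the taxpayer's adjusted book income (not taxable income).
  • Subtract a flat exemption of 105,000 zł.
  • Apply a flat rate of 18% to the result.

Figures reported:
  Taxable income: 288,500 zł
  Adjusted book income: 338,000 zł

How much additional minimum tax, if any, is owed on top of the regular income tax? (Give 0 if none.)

0 zł

Regular income tax:
  69,000 zł × 13% = 8,970 zł
  153,000 zł × 21% = 32,130 zł
  66,500 zł × 27% = 17,955 zł
  → 59,055 zł

Minimum tax:
  Base (adjusted book income): 338,000 zł
  Less exemption 105,000 zł → base 233,000 zł
  233,000 zł × 18% = 41,940 zł

41,940 zł ≤ 59,055 zł, so no add-on is due.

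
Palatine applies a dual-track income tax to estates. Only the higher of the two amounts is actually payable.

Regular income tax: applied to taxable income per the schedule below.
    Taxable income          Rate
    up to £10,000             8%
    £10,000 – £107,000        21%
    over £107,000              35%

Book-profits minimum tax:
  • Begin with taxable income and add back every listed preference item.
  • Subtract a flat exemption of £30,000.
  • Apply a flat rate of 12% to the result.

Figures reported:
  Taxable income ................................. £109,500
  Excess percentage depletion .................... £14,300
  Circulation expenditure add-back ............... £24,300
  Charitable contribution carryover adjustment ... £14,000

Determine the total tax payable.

Regular income tax:
  £10,000 × 8% = £800
  £97,000 × 21% = £20,370
  £2,500 × 35% = £875
  → £22,045

Book-profits minimum tax:
  Adjusted income: £109,500 + £14,300 + £24,300 + £14,000 = £162,100
  Less exemption £30,000 → base £132,100
  £132,100 × 12% = £15,852

£22,045 > £15,852, so the regular income tax governs.

£22,045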